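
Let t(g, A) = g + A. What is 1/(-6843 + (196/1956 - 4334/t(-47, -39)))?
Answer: -21027/142825991 ≈ -0.00014722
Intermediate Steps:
t(g, A) = A + g
1/(-6843 + (196/1956 - 4334/t(-47, -39))) = 1/(-6843 + (196/1956 - 4334/(-39 - 47))) = 1/(-6843 + (196*(1/1956) - 4334/(-86))) = 1/(-6843 + (49/489 - 4334*(-1/86))) = 1/(-6843 + (49/489 + 2167/43)) = 1/(-6843 + 1061770/21027) = 1/(-142825991/21027) = -21027/142825991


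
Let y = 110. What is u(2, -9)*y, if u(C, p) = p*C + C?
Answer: -1760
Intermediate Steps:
u(C, p) = C + C*p (u(C, p) = C*p + C = C + C*p)
u(2, -9)*y = (2*(1 - 9))*110 = (2*(-8))*110 = -16*110 = -1760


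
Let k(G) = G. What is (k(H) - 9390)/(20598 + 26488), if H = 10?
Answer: -4690/23543 ≈ -0.19921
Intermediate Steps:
(k(H) - 9390)/(20598 + 26488) = (10 - 9390)/(20598 + 26488) = -9380/47086 = -9380*1/47086 = -4690/23543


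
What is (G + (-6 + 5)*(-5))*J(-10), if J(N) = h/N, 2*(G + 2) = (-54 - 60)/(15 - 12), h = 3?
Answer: 24/5 ≈ 4.8000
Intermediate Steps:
G = -21 (G = -2 + ((-54 - 60)/(15 - 12))/2 = -2 + (-114/3)/2 = -2 + (-114*1/3)/2 = -2 + (1/2)*(-38) = -2 - 19 = -21)
J(N) = 3/N
(G + (-6 + 5)*(-5))*J(-10) = (-21 + (-6 + 5)*(-5))*(3/(-10)) = (-21 - 1*(-5))*(3*(-1/10)) = (-21 + 5)*(-3/10) = -16*(-3/10) = 24/5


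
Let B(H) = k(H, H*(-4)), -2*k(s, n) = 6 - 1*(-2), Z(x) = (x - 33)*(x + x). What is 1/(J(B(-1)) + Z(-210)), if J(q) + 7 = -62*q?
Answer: 1/102301 ≈ 9.7751e-6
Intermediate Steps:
Z(x) = 2*x*(-33 + x) (Z(x) = (-33 + x)*(2*x) = 2*x*(-33 + x))
k(s, n) = -4 (k(s, n) = -(6 - 1*(-2))/2 = -(6 + 2)/2 = -1/2*8 = -4)
B(H) = -4
J(q) = -7 - 62*q
1/(J(B(-1)) + Z(-210)) = 1/((-7 - 62*(-4)) + 2*(-210)*(-33 - 210)) = 1/((-7 + 248) + 2*(-210)*(-243)) = 1/(241 + 102060) = 1/102301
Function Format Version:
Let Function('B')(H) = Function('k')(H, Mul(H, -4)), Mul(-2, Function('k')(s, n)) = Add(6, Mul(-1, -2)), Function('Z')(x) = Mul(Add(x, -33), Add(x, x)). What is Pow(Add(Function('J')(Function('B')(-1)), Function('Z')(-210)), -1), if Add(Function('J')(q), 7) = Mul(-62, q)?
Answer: Rational(1, 102301) ≈ 9.7751e-6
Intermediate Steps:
Function('Z')(x) = Mul(2, x, Add(-33, x)) (Function('Z')(x) = Mul(Add(-33, x), Mul(2, x)) = Mul(2, x, Add(-33, x)))
Function('k')(s, n) = -4 (Function('k')(s, n) = Mul(Rational(-1, 2), Add(6, Mul(-1, -2))) = Mul(Rational(-1, 2), Add(6, 2)) = Mul(Rational(-1, 2), 8) = -4)
Function('B')(H) = -4
Function('J')(q) = Add(-7, Mul(-62, q))
Pow(Add(Function('J')(Function('B')(-1)), Function('Z')(-210)), -1) = Pow(Add(Add(-7, Mul(-62, -4)), Mul(2, -210, Add(-33, -210))), -1) = Pow(Add(Add(-7, 248), Mul(2, -210, -243)), -1) = Pow(Add(241, 102060), -1) = Pow(102301, -1) = Rational(1, 102301)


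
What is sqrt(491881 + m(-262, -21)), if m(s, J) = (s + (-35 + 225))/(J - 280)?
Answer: sqrt(44564932153)/301 ≈ 701.34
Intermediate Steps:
m(s, J) = (190 + s)/(-280 + J) (m(s, J) = (s + 190)/(-280 + J) = (190 + s)/(-280 + J))
sqrt(491881 + m(-262, -21)) = sqrt(491881 + (190 - 262)/(-280 - 21)) = sqrt(491881 - 72/(-301)) = sqrt(491881 - 1/301*(-72)) = sqrt(491881 + 72/301) = sqrt(148056253/301) = sqrt(44564932153)/301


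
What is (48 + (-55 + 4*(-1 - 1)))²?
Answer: 225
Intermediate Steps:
(48 + (-55 + 4*(-1 - 1)))² = (48 + (-55 + 4*(-2)))² = (48 + (-55 - 8))² = (48 - 63)² = (-15)² = 225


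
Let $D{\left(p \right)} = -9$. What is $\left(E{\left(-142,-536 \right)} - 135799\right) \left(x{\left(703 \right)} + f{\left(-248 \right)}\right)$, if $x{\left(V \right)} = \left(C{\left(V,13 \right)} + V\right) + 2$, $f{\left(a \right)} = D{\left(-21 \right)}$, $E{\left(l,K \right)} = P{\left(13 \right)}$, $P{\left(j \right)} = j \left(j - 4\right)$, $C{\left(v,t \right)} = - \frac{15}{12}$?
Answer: $- \frac{188530139}{2} \approx -9.4265 \cdot 10^{7}$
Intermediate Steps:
$C{\left(v,t \right)} = - \frac{5}{4}$ ($C{\left(v,t \right)} = \left(-15\right) \frac{1}{12} = - \frac{5}{4}$)
$P{\left(j \right)} = j \left(-4 + j\right)$
$E{\left(l,K \right)} = 117$ ($E{\left(l,K \right)} = 13 \left(-4 + 13\right) = 13 \cdot 9 = 117$)
$f{\left(a \right)} = -9$
$x{\left(V \right)} = \frac{3}{4} + V$ ($x{\left(V \right)} = \left(- \frac{5}{4} + V\right) + 2 = \frac{3}{4} + V$)
$\left(E{\left(-142,-536 \right)} - 135799\right) \left(x{\left(703 \right)} + f{\left(-248 \right)}\right) = \left(117 - 135799\right) \left(\left(\frac{3}{4} + 703\right) - 9\right) = - 135682 \left(\frac{2815}{4} - 9\right) = \left(-135682\right) \frac{2779}{4} = - \frac{188530139}{2}$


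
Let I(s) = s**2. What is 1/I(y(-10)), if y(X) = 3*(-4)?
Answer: 1/144 ≈ 0.0069444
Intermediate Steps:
y(X) = -12
1/I(y(-10)) = 1/((-12)**2) = 1/144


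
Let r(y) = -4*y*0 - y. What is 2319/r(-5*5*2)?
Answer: 2319/50 ≈ 46.380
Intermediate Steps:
r(y) = -y (r(y) = 0 - y = -y)
2319/r(-5*5*2) = 2319/((-(-5*5)*2)) = 2319/((-(-25)*2)) = 2319/((-1*(-50))) = 2319/50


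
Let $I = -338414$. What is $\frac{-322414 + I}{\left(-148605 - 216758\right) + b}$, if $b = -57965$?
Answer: $\frac{165207}{105832} \approx 1.561$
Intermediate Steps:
$\frac{-322414 + I}{\left(-148605 - 216758\right) + b} = \frac{-322414 - 338414}{\left(-148605 - 216758\right) - 57965} = - \frac{660828}{\left(-148605 - 216758\right) - 57965} = - \frac{660828}{-365363 - 57965} = - \frac{660828}{-423328} = \left(-660828\right) \left(- \frac{1}{423328}\right) = \frac{165207}{105832}$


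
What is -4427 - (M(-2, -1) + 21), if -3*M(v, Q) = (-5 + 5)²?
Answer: -4448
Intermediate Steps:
M(v, Q) = 0 (M(v, Q) = -(-5 + 5)²/3 = -⅓*0² = -⅓*0 = 0)
-4427 - (M(-2, -1) + 21) = -4427 - (0 + 21) = -4427 - 21 = -4448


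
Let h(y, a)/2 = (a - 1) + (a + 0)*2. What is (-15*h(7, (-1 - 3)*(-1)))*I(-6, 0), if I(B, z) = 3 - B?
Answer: -2970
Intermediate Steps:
h(y, a) = -2 + 6*a (h(y, a) = 2*((a - 1) + (a + 0)*2) = 2*((-1 + a) + a*2) = 2*((-1 + a) + 2*a) = 2*(-1 + 3*a) = -2 + 6*a)
(-15*h(7, (-1 - 3)*(-1)))*I(-6, 0) = (-15*(-2 + 6*((-1 - 3)*(-1))))*(3 - 1*(-6)) = (-15*(-2 + 6*(-4*(-1))))*(3 + 6) = -15*(-2 + 6*4)*9 = -15*(-2 + 24)*9 = -15*22*9 = -330*9 = -2970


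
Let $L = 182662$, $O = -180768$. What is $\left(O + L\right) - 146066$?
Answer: $-144172$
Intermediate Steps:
$\left(O + L\right) - 146066 = \left(-180768 + 182662\right) - 146066 = 1894 - 146066 = -144172$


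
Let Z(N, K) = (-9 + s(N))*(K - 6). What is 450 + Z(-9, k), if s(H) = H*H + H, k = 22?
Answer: 1458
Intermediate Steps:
s(H) = H + H² (s(H) = H² + H = H + H²)
Z(N, K) = (-9 + N*(1 + N))*(-6 + K) (Z(N, K) = (-9 + N*(1 + N))*(K - 6) = (-9 + N*(1 + N))*(-6 + K))
450 + Z(-9, k) = 450 + (54 - 9*22 - 6*(-9)*(1 - 9) + 22*(-9)*(1 - 9)) = 450 + (54 - 198 - 6*(-9)*(-8) + 22*(-9)*(-8)) = 450 + (54 - 198 - 432 + 1584) = 450 + 1008 = 1458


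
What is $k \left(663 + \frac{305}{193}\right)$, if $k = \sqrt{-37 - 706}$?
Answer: $\frac{128264 i \sqrt{743}}{193} \approx 18115.0 i$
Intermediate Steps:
$k = i \sqrt{743}$ ($k = \sqrt{-743} = i \sqrt{743} \approx 27.258 i$)
$k \left(663 + \frac{305}{193}\right) = i \sqrt{743} \left(663 + \frac{305}{193}\right) = i \sqrt{743} \cdot \frac{128264}{193} = \frac{128264 i \sqrt{743}}{193}$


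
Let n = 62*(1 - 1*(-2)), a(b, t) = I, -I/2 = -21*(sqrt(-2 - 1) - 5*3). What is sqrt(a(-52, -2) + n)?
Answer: sqrt(-444 + 42*I*sqrt(3)) ≈ 1.7205 + 21.141*I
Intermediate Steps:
I = -630 + 42*I*sqrt(3) (I = -(-42)*(sqrt(-2 - 1) - 5*3) = -(-42)*(sqrt(-3) - 1*15) = -(-42)*(I*sqrt(3) - 15) = -(-42)*(-15 + I*sqrt(3)) = -2*(315 - 21*I*sqrt(3)) = -630 + 42*I*sqrt(3) ≈ -630.0 + 72.746*I)
a(b, t) = -630 + 42*I*sqrt(3)
n = 186 (n = 62*(1 + 2) = 62*3 = 186)
sqrt(a(-52, -2) + n) = sqrt((-630 + 42*I*sqrt(3)) + 186) = sqrt(-444 + 42*I*sqrt(3))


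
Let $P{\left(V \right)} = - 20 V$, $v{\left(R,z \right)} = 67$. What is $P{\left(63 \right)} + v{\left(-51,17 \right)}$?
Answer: $-1193$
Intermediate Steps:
$P{\left(63 \right)} + v{\left(-51,17 \right)} = \left(-20\right) 63 + 67 = -1260 + 67 = -1193$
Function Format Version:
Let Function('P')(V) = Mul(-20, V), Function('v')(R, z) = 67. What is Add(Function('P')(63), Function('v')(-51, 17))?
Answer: -1193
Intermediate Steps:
Add(Function('P')(63), Function('v')(-51, 17)) = Add(Mul(-20, 63), 67) = Add(-1260, 67) = -1193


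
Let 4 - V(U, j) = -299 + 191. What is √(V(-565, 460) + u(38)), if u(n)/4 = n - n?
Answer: 4*√7 ≈ 10.583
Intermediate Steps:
V(U, j) = 112 (V(U, j) = 4 - (-299 + 191) = 4 - 1*(-108) = 4 + 108 = 112)
u(n) = 0 (u(n) = 4*(n - n) = 4*0 = 0)
√(V(-565, 460) + u(38)) = √(112 + 0) = √112 = 4*√7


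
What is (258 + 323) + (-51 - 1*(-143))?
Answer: 673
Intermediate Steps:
(258 + 323) + (-51 - 1*(-143)) = 581 + (-51 + 143) = 581 + 92 = 673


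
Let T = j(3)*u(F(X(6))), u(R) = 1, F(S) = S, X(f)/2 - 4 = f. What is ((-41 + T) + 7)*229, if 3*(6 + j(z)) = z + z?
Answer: -8702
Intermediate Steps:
X(f) = 8 + 2*f
j(z) = -6 + 2*z/3 (j(z) = -6 + (z + z)/3 = -6 + (2*z)/3 = -6 + 2*z/3)
T = -4 (T = (-6 + (⅔)*3)*1 = (-6 + 2)*1 = -4*1 = -4)
((-41 + T) + 7)*229 = ((-41 - 4) + 7)*229 = (-45 + 7)*229 = -38*229 = -8702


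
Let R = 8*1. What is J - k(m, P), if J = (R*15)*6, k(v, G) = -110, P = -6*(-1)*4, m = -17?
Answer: 830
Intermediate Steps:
R = 8
P = 24 (P = 6*4 = 24)
J = 720 (J = (8*15)*6 = 120*6 = 720)
J - k(m, P) = 720 - 1*(-110) = 720 + 110 = 830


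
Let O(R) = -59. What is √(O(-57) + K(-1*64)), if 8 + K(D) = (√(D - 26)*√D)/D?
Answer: √(-1072 + 6*√10)/4 ≈ 8.1126*I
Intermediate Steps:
K(D) = -8 + √(-26 + D)/√D (K(D) = -8 + (√(D - 26)*√D)/D = -8 + (√(-26 + D)*√D)/D = -8 + (√D*√(-26 + D))/D = -8 + √(-26 + D)/√D)
√(O(-57) + K(-1*64)) = √(-59 + (-8 + √(-26 - 1*64)/√(-1*64))) = √(-59 + (-8 + √(-26 - 64)/√(-64))) = √(-59 + (-8 + (-I/8)*√(-90))) = √(-59 + (-8 + (-I/8)*(3*I*√10))) = √(-59 + (-8 + 3*√10/8)) = √(-67 + 3*√10/8)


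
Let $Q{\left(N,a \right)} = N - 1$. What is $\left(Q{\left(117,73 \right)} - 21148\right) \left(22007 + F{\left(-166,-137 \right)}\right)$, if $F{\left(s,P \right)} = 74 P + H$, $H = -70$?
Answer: $-248156568$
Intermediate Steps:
$Q{\left(N,a \right)} = -1 + N$
$F{\left(s,P \right)} = -70 + 74 P$ ($F{\left(s,P \right)} = 74 P - 70 = -70 + 74 P$)
$\left(Q{\left(117,73 \right)} - 21148\right) \left(22007 + F{\left(-166,-137 \right)}\right) = \left(\left(-1 + 117\right) - 21148\right) \left(22007 + \left(-70 + 74 \left(-137\right)\right)\right) = \left(116 - 21148\right) \left(22007 - 10208\right) = - 21032 \left(22007 - 10208\right) = \left(-21032\right) 11799 = -248156568$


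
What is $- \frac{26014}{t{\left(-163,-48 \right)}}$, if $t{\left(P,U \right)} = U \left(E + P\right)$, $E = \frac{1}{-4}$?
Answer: $- \frac{13007}{3918} \approx -3.3198$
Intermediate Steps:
$E = - \frac{1}{4} \approx -0.25$
$t{\left(P,U \right)} = U \left(- \frac{1}{4} + P\right)$
$- \frac{26014}{t{\left(-163,-48 \right)}} = - \frac{26014}{\left(-48\right) \left(- \frac{1}{4} - 163\right)} = - \frac{26014}{\left(-48\right) \left(- \frac{653}{4}\right)} = - \frac{26014}{7836} = \left(-26014\right) \frac{1}{7836} = - \frac{13007}{3918}$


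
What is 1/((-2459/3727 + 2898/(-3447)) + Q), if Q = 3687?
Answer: 1427441/5260833076 ≈ 0.00027133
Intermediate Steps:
1/((-2459/3727 + 2898/(-3447)) + Q) = 1/((-2459/3727 + 2898/(-3447)) + 3687) = 1/((-2459*1/3727 + 2898*(-1/3447)) + 3687) = 1/((-2459/3727 - 322/383) + 3687) = 1/(-2141891/1427441 + 3687) = 1/(5260833076/1427441) = 1427441/5260833076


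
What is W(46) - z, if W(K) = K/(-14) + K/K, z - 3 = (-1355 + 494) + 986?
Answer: -912/7 ≈ -130.29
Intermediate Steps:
z = 128 (z = 3 + ((-1355 + 494) + 986) = 3 + (-861 + 986) = 3 + 125 = 128)
W(K) = 1 - K/14 (W(K) = K*(-1/14) + 1 = -K/14 + 1 = 1 - K/14)
W(46) - z = (1 - 1/14*46) - 1*128 = (1 - 23/7) - 128 = -16/7 - 128 = -912/7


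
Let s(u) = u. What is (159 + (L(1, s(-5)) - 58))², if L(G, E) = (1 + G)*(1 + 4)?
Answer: 12321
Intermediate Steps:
L(G, E) = 5 + 5*G (L(G, E) = (1 + G)*5 = 5 + 5*G)
(159 + (L(1, s(-5)) - 58))² = (159 + ((5 + 5*1) - 58))² = (159 + ((5 + 5) - 58))² = (159 + (10 - 58))² = (159 - 48)² = 111² = 12321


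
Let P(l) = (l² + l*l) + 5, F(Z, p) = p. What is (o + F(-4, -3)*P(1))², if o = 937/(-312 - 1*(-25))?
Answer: 48497296/82369 ≈ 588.78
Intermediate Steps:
o = -937/287 (o = 937/(-312 + 25) = 937/(-287) = 937*(-1/287) = -937/287 ≈ -3.2648)
P(l) = 5 + 2*l² (P(l) = (l² + l²) + 5 = 2*l² + 5 = 5 + 2*l²)
(o + F(-4, -3)*P(1))² = (-937/287 - 3*(5 + 2*1²))² = (-937/287 - 3*(5 + 2*1))² = (-937/287 - 3*(5 + 2))² = (-937/287 - 3*7)² = (-937/287 - 21)² = (-6964/287)² = 48497296/82369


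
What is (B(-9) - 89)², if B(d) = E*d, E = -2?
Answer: 5041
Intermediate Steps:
B(d) = -2*d
(B(-9) - 89)² = (-2*(-9) - 89)² = (18 - 89)² = (-71)² = 5041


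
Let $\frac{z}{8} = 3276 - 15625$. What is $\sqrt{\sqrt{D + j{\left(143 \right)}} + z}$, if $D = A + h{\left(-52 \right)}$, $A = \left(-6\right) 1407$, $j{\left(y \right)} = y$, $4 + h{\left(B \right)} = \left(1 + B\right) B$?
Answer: $\sqrt{-98792 + i \sqrt{5651}} \approx 0.12 + 314.31 i$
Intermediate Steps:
$h{\left(B \right)} = -4 + B \left(1 + B\right)$ ($h{\left(B \right)} = -4 + \left(1 + B\right) B = -4 + B \left(1 + B\right)$)
$z = -98792$ ($z = 8 \left(3276 - 15625\right) = 8 \left(-12349\right) = -98792$)
$A = -8442$
$D = -5794$ ($D = -8442 - \left(56 - 2704\right) = -8442 - -2648 = -8442 + 2648 = -5794$)
$\sqrt{\sqrt{D + j{\left(143 \right)}} + z} = \sqrt{\sqrt{-5794 + 143} - 98792} = \sqrt{\sqrt{-5651} - 98792} = \sqrt{i \sqrt{5651} - 98792} = \sqrt{-98792 + i \sqrt{5651}}$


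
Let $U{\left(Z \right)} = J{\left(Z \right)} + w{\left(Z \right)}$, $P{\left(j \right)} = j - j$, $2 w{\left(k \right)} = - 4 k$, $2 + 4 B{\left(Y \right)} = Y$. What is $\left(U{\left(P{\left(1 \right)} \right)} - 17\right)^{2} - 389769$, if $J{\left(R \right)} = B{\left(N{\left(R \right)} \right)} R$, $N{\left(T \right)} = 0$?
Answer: $-389480$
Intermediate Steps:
$B{\left(Y \right)} = - \frac{1}{2} + \frac{Y}{4}$
$w{\left(k \right)} = - 2 k$ ($w{\left(k \right)} = \frac{\left(-4\right) k}{2} = - 2 k$)
$J{\left(R \right)} = - \frac{R}{2}$ ($J{\left(R \right)} = \left(- \frac{1}{2} + \frac{1}{4} \cdot 0\right) R = \left(- \frac{1}{2} + 0\right) R = - \frac{R}{2}$)
$P{\left(j \right)} = 0$
$U{\left(Z \right)} = - \frac{5 Z}{2}$ ($U{\left(Z \right)} = - \frac{Z}{2} - 2 Z = - \frac{5 Z}{2}$)
$\left(U{\left(P{\left(1 \right)} \right)} - 17\right)^{2} - 389769 = \left(\left(- \frac{5}{2}\right) 0 - 17\right)^{2} - 389769 = \left(0 - 17\right)^{2} - 389769 = \left(-17\right)^{2} - 389769 = 289 - 389769 = -389480$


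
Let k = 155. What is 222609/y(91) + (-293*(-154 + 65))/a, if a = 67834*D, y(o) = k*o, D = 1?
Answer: 1189867307/73599890 ≈ 16.167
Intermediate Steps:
y(o) = 155*o
a = 67834 (a = 67834*1 = 67834)
222609/y(91) + (-293*(-154 + 65))/a = 222609/((155*91)) - 293*(-154 + 65)/67834 = 222609/14105 - 293*(-89)*(1/67834) = 222609*(1/14105) + 26077*(1/67834) = 222609/14105 + 26077/67834 = 1189867307/73599890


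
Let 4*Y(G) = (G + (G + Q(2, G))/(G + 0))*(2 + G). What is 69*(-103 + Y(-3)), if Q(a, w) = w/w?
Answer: -28267/4 ≈ -7066.8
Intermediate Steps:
Q(a, w) = 1
Y(G) = (2 + G)*(G + (1 + G)/G)/4 (Y(G) = ((G + (G + 1)/(G + 0))*(2 + G))/4 = ((G + (1 + G)/G)*(2 + G))/4 = ((2 + G)*(G + (1 + G)/G))/4 = (2 + G)*(G + (1 + G)/G)/4)
69*(-103 + Y(-3)) = 69*(-103 + (¼)*(2 - 3*(3 + (-3)² + 3*(-3)))/(-3)) = 69*(-103 + (¼)*(-⅓)*(2 - 3*(3 + 9 - 9))) = 69*(-103 + (¼)*(-⅓)*(2 - 3*3)) = 69*(-103 + (¼)*(-⅓)*(2 - 9)) = 69*(-103 + (¼)*(-⅓)*(-7)) = 69*(-103 + 7/12) = 69*(-1229/12) = -28267/4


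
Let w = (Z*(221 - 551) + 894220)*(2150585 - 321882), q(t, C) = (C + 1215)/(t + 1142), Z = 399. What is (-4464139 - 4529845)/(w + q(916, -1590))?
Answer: -6169873024/956611546237775 ≈ -6.4497e-6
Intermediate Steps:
q(t, C) = (1215 + C)/(1142 + t)
w = 1394477472650 (w = (399*(221 - 551) + 894220)*(2150585 - 321882) = (399*(-330) + 894220)*1828703 = (-131670 + 894220)*1828703 = 762550*1828703 = 1394477472650)
(-4464139 - 4529845)/(w + q(916, -1590)) = (-4464139 - 4529845)/(1394477472650 + (1215 - 1590)/(1142 + 916)) = -8993984/(1394477472650 - 375/2058) = -8993984/(1394477472650 + (1/2058)*(-375)) = -8993984/(1394477472650 - 125/686) = -8993984/956611546237775/686 = -8993984*686/956611546237775 = -6169873024/956611546237775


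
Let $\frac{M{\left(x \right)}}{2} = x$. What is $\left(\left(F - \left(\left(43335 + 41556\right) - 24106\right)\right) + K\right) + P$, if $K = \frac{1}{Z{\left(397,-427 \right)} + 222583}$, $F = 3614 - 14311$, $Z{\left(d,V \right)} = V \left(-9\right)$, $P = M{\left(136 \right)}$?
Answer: $- \frac{16123795459}{226426} \approx -71210.0$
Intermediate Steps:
$M{\left(x \right)} = 2 x$
$P = 272$ ($P = 2 \cdot 136 = 272$)
$Z{\left(d,V \right)} = - 9 V$
$F = -10697$ ($F = 3614 - 14311 = -10697$)
$K = \frac{1}{226426}$ ($K = \frac{1}{\left(-9\right) \left(-427\right) + 222583} = \frac{1}{3843 + 222583} = \frac{1}{226426} \approx 4.4165 \cdot 10^{-6}$)
$\left(\left(F - \left(\left(43335 + 41556\right) - 24106\right)\right) + K\right) + P = \left(\left(-10697 - \left(\left(43335 + 41556\right) - 24106\right)\right) + \frac{1}{226426}\right) + 272 = \left(\left(-10697 - \left(84891 - 24106\right)\right) + \frac{1}{226426}\right) + 272 = \left(\left(-10697 - 60785\right) + \frac{1}{226426}\right) + 272 = \left(-71482 + \frac{1}{226426}\right) + 272 = - \frac{16185383331}{226426} + 272 = - \frac{16123795459}{226426}$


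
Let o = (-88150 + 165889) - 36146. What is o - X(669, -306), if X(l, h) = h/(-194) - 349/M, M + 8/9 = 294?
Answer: 10642967461/255886 ≈ 41593.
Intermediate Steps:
M = 2638/9 (M = -8/9 + 294 = 2638/9 ≈ 293.11)
X(l, h) = -3141/2638 - h/194 (X(l, h) = h/(-194) - 349/2638/9 = h*(-1/194) - 349*9/2638 = -h/194 - 3141/2638 = -3141/2638 - h/194)
o = 41593 (o = 77739 - 36146 = 41593)
o - X(669, -306) = 41593 - (-3141/2638 - 1/194*(-306)) = 41593 - (-3141/2638 + 153/97) = 41593 - 1*98937/255886 = 41593 - 98937/255886 = 10642967461/255886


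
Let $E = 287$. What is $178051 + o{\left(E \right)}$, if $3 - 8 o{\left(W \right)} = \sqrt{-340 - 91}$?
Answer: $\frac{1424411}{8} - \frac{i \sqrt{431}}{8} \approx 1.7805 \cdot 10^{5} - 2.5951 i$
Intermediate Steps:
$o{\left(W \right)} = \frac{3}{8} - \frac{i \sqrt{431}}{8}$ ($o{\left(W \right)} = \frac{3}{8} - \frac{\sqrt{-340 - 91}}{8} = \frac{3}{8} - \frac{\sqrt{-431}}{8} = \frac{3}{8} - \frac{i \sqrt{431}}{8}$)
$178051 + o{\left(E \right)} = 178051 + \left(\frac{3}{8} - \frac{i \sqrt{431}}{8}\right) = \frac{1424411}{8} - \frac{i \sqrt{431}}{8}$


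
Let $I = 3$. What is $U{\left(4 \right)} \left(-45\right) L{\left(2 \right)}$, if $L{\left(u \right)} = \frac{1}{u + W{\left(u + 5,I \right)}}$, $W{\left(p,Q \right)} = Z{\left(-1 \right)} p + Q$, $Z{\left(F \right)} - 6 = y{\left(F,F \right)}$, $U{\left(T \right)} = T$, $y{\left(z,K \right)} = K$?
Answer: $- \frac{9}{2} \approx -4.5$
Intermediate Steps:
$Z{\left(F \right)} = 6 + F$
$W{\left(p,Q \right)} = Q + 5 p$ ($W{\left(p,Q \right)} = \left(6 - 1\right) p + Q = 5 p + Q = Q + 5 p$)
$L{\left(u \right)} = \frac{1}{28 + 6 u}$ ($L{\left(u \right)} = \frac{1}{u + \left(3 + 5 \left(u + 5\right)\right)} = \frac{1}{u + \left(3 + 5 \left(5 + u\right)\right)} = \frac{1}{u + \left(3 + \left(25 + 5 u\right)\right)} = \frac{1}{u + \left(28 + 5 u\right)} = \frac{1}{28 + 6 u}$)
$U{\left(4 \right)} \left(-45\right) L{\left(2 \right)} = 4 \left(-45\right) \frac{1}{2 \left(14 + 3 \cdot 2\right)} = - 180 \frac{1}{2 \left(14 + 6\right)} = - 180 \frac{1}{2 \cdot 20} = - 180 \cdot \frac{1}{2} \cdot \frac{1}{20} = \left(-180\right) \frac{1}{40} = - \frac{9}{2}$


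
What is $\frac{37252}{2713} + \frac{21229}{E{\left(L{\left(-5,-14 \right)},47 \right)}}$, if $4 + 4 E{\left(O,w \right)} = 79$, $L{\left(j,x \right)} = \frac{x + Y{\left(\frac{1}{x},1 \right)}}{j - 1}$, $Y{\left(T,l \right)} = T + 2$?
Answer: $\frac{233171008}{203475} \approx 1145.9$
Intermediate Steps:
$Y{\left(T,l \right)} = 2 + T$
$L{\left(j,x \right)} = \frac{2 + x + \frac{1}{x}}{-1 + j}$ ($L{\left(j,x \right)} = \frac{x + \left(2 + \frac{1}{x}\right)}{j - 1} = \frac{2 + x + \frac{1}{x}}{-1 + j}$)
$E{\left(O,w \right)} = \frac{75}{4}$ ($E{\left(O,w \right)} = -1 + \frac{1}{4} \cdot 79 = -1 + \frac{79}{4} = \frac{75}{4}$)
$\frac{37252}{2713} + \frac{21229}{E{\left(L{\left(-5,-14 \right)},47 \right)}} = \frac{37252}{2713} + \frac{21229}{\frac{75}{4}} = 37252 \cdot \frac{1}{2713} + 21229 \cdot \frac{4}{75} = \frac{37252}{2713} + \frac{84916}{75} = \frac{233171008}{203475}$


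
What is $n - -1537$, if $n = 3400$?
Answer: $4937$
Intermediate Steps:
$n - -1537 = 3400 - -1537 = 3400 + 1537 = 4937$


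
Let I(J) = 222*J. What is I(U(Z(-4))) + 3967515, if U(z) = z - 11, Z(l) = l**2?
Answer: 3968625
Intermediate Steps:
U(z) = -11 + z
I(U(Z(-4))) + 3967515 = 222*(-11 + (-4)**2) + 3967515 = 222*(-11 + 16) + 3967515 = 222*5 + 3967515 = 1110 + 3967515 = 3968625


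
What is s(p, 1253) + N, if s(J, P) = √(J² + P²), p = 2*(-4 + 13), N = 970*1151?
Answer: 1116470 + √1570333 ≈ 1.1177e+6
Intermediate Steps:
N = 1116470
p = 18 (p = 2*9 = 18)
s(p, 1253) + N = √(18² + 1253²) + 1116470 = √(324 + 1570009) + 1116470 = √1570333 + 1116470 = 1116470 + √1570333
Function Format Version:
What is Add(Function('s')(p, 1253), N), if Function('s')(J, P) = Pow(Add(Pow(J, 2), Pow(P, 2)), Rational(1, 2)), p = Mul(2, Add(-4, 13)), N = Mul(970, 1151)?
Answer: Add(1116470, Pow(1570333, Rational(1, 2))) ≈ 1.1177e+6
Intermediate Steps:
N = 1116470
p = 18 (p = Mul(2, 9) = 18)
Add(Function('s')(p, 1253), N) = Add(Pow(Add(Pow(18, 2), Pow(1253, 2)), Rational(1, 2)), 1116470) = Add(Pow(Add(324, 1570009), Rational(1, 2)), 1116470) = Add(Pow(1570333, Rational(1, 2)), 1116470) = Add(1116470, Pow(1570333, Rational(1, 2)))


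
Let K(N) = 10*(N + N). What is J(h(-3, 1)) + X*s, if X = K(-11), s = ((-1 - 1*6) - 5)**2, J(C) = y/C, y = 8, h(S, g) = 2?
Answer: -31676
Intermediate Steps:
K(N) = 20*N (K(N) = 10*(2*N) = 20*N)
J(C) = 8/C
s = 144 (s = ((-1 - 6) - 5)**2 = (-7 - 5)**2 = (-12)**2 = 144)
X = -220 (X = 20*(-11) = -220)
J(h(-3, 1)) + X*s = 8/2 - 220*144 = 8*(1/2) - 31680 = 4 - 31680 = -31676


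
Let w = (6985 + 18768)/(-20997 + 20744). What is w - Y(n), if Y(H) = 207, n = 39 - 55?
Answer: -78124/253 ≈ -308.79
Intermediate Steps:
n = -16
w = -25753/253 (w = 25753/(-253) = 25753*(-1/253) = -25753/253 ≈ -101.79)
w - Y(n) = -25753/253 - 1*207 = -25753/253 - 207 = -78124/253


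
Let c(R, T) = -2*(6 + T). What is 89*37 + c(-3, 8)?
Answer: 3265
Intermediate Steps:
c(R, T) = -12 - 2*T
89*37 + c(-3, 8) = 89*37 + (-12 - 2*8) = 3293 + (-12 - 16) = 3293 - 28 = 3265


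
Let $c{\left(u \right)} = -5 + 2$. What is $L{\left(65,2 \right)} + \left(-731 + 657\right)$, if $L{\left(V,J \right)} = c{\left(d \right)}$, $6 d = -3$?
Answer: $-77$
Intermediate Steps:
$d = - \frac{1}{2}$ ($d = \frac{1}{6} \left(-3\right) = - \frac{1}{2} \approx -0.5$)
$c{\left(u \right)} = -3$
$L{\left(V,J \right)} = -3$
$L{\left(65,2 \right)} + \left(-731 + 657\right) = -3 + \left(-731 + 657\right) = -3 - 74 = -77$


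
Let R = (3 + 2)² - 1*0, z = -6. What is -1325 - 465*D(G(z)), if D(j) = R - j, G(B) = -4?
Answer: -14810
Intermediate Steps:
R = 25 (R = 5² + 0 = 25 + 0 = 25)
D(j) = 25 - j
-1325 - 465*D(G(z)) = -1325 - 465*(25 - 1*(-4)) = -1325 - 465*(25 + 4) = -1325 - 465*29 = -1325 - 13485 = -14810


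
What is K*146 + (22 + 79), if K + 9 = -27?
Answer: -5155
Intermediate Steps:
K = -36 (K = -9 - 27 = -36)
K*146 + (22 + 79) = -36*146 + (22 + 79) = -5256 + 101 = -5155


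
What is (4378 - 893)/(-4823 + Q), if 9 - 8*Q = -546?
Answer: -1640/2237 ≈ -0.73312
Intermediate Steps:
Q = 555/8 (Q = 9/8 - ⅛*(-546) = 9/8 + 273/4 = 555/8 ≈ 69.375)
(4378 - 893)/(-4823 + Q) = (4378 - 893)/(-4823 + 555/8) = 3485/(-38029/8) = 3485*(-8/38029) = -1640/2237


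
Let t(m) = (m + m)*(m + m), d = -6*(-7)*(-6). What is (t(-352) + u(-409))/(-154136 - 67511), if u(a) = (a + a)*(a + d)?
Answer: -1036314/221647 ≈ -4.6755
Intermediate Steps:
d = -252 (d = 42*(-6) = -252)
t(m) = 4*m² (t(m) = (2*m)*(2*m) = 4*m²)
u(a) = 2*a*(-252 + a) (u(a) = (a + a)*(a - 252) = (2*a)*(-252 + a) = 2*a*(-252 + a))
(t(-352) + u(-409))/(-154136 - 67511) = (4*(-352)² + 2*(-409)*(-252 - 409))/(-154136 - 67511) = (4*123904 + 2*(-409)*(-661))/(-221647) = (495616 + 540698)*(-1/221647) = 1036314*(-1/221647) = -1036314/221647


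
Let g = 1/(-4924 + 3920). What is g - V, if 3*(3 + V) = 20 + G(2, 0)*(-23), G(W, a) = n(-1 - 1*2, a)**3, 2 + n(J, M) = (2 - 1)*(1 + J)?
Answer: -1488935/3012 ≈ -494.33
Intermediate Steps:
n(J, M) = -1 + J (n(J, M) = -2 + (2 - 1)*(1 + J) = -2 + 1*(1 + J) = -2 + (1 + J) = -1 + J)
g = -1/1004 (g = 1/(-1004) = -1/1004 ≈ -0.00099602)
G(W, a) = -64 (G(W, a) = (-1 + (-1 - 1*2))**3 = (-1 + (-1 - 2))**3 = (-1 - 3)**3 = (-4)**3 = -64)
V = 1483/3 (V = -3 + (20 - 64*(-23))/3 = -3 + (20 + 1472)/3 = -3 + (1/3)*1492 = -3 + 1492/3 = 1483/3 ≈ 494.33)
g - V = -1/1004 - 1*1483/3 = -1/1004 - 1483/3 = -1488935/3012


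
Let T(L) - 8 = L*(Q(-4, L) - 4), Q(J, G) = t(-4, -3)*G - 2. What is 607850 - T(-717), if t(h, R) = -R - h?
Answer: -2995083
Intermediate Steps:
Q(J, G) = -2 + 7*G (Q(J, G) = (-1*(-3) - 1*(-4))*G - 2 = (3 + 4)*G - 2 = 7*G - 2 = -2 + 7*G)
T(L) = 8 + L*(-6 + 7*L) (T(L) = 8 + L*((-2 + 7*L) - 4) = 8 + L*(-6 + 7*L))
607850 - T(-717) = 607850 - (8 - 6*(-717) + 7*(-717)²) = 607850 - (8 + 4302 + 7*514089) = 607850 - (8 + 4302 + 3598623) = 607850 - 1*3602933 = 607850 - 3602933 = -2995083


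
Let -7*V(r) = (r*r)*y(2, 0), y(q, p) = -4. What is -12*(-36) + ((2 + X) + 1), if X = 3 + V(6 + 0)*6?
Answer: 3930/7 ≈ 561.43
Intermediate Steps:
V(r) = 4*r**2/7 (V(r) = -r*r*(-4)/7 = -r**2*(-4)/7 = -(-4)*r**2/7 = 4*r**2/7)
X = 885/7 (X = 3 + (4*(6 + 0)**2/7)*6 = 3 + ((4/7)*6**2)*6 = 3 + ((4/7)*36)*6 = 3 + (144/7)*6 = 3 + 864/7 = 885/7 ≈ 126.43)
-12*(-36) + ((2 + X) + 1) = -12*(-36) + ((2 + 885/7) + 1) = 432 + (899/7 + 1) = 432 + 906/7 = 3930/7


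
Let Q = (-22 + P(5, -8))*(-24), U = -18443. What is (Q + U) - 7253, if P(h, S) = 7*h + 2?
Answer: -26056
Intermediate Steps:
P(h, S) = 2 + 7*h
Q = -360 (Q = (-22 + (2 + 7*5))*(-24) = (-22 + (2 + 35))*(-24) = (-22 + 37)*(-24) = 15*(-24) = -360)
(Q + U) - 7253 = (-360 - 18443) - 7253 = -18803 - 7253 = -26056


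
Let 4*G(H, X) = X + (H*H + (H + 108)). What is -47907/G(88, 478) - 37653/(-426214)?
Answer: -13559595573/597978242 ≈ -22.676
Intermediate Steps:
G(H, X) = 27 + H/4 + X/4 + H**2/4 (G(H, X) = (X + (H*H + (H + 108)))/4 = (X + (H**2 + (108 + H)))/4 = (X + (108 + H + H**2))/4 = (108 + H + X + H**2)/4 = 27 + H/4 + X/4 + H**2/4)
-47907/G(88, 478) - 37653/(-426214) = -47907/(27 + (1/4)*88 + (1/4)*478 + (1/4)*88**2) - 37653/(-426214) = -47907/(27 + 22 + 239/2 + (1/4)*7744) - 37653*(-1/426214) = -47907/(27 + 22 + 239/2 + 1936) + 37653/426214 = -47907/4209/2 + 37653/426214 = -47907*2/4209 + 37653/426214 = -31938/1403 + 37653/426214 = -13559595573/597978242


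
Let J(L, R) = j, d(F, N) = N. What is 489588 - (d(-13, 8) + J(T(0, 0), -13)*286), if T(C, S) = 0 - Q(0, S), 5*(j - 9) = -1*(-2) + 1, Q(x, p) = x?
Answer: 2434172/5 ≈ 4.8683e+5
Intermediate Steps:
j = 48/5 (j = 9 + (-1*(-2) + 1)/5 = 9 + (2 + 1)/5 = 9 + (⅕)*3 = 9 + ⅗ = 48/5 ≈ 9.6000)
T(C, S) = 0 (T(C, S) = 0 - 1*0 = 0 + 0 = 0)
J(L, R) = 48/5
489588 - (d(-13, 8) + J(T(0, 0), -13)*286) = 489588 - (8 + (48/5)*286) = 489588 - (8 + 13728/5) = 489588 - 1*13768/5 = 489588 - 13768/5 = 2434172/5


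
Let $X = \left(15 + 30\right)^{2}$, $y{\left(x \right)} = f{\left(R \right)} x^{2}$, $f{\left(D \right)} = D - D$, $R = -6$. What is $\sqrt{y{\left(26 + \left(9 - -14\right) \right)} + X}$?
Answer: $45$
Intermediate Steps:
$f{\left(D \right)} = 0$
$y{\left(x \right)} = 0$ ($y{\left(x \right)} = 0 x^{2} = 0$)
$X = 2025$ ($X = 45^{2} = 2025$)
$\sqrt{y{\left(26 + \left(9 - -14\right) \right)} + X} = \sqrt{0 + 2025} = \sqrt{2025} = 45$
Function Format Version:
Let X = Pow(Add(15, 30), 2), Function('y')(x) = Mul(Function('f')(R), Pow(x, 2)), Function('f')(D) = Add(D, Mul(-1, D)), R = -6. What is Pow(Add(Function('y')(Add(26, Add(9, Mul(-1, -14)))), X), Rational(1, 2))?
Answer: 45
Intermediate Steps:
Function('f')(D) = 0
Function('y')(x) = 0 (Function('y')(x) = Mul(0, Pow(x, 2)) = 0)
X = 2025 (X = Pow(45, 2) = 2025)
Pow(Add(Function('y')(Add(26, Add(9, Mul(-1, -14)))), X), Rational(1, 2)) = Pow(Add(0, 2025), Rational(1, 2)) = Pow(2025, Rational(1, 2)) = 45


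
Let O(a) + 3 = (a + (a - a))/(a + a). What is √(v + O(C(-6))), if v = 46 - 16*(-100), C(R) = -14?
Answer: √6574/2 ≈ 40.540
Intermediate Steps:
O(a) = -5/2 (O(a) = -3 + (a + (a - a))/(a + a) = -3 + (a + 0)/((2*a)) = -3 + a*(1/(2*a)) = -3 + ½ = -5/2)
v = 1646 (v = 46 + 1600 = 1646)
√(v + O(C(-6))) = √(1646 - 5/2) = √(3287/2) = √6574/2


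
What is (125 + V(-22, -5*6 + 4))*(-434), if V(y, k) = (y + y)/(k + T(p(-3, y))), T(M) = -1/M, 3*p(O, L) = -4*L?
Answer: -125967198/2291 ≈ -54984.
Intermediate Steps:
p(O, L) = -4*L/3 (p(O, L) = (-4*L)/3 = -4*L/3)
V(y, k) = 2*y/(k + 3/(4*y)) (V(y, k) = (y + y)/(k - 1/((-4*y/3))) = (2*y)/(k - (-3)/(4*y)) = (2*y)/(k + 3/(4*y)) = 2*y/(k + 3/(4*y)))
(125 + V(-22, -5*6 + 4))*(-434) = (125 + 8*(-22)²/(3 + 4*(-5*6 + 4)*(-22)))*(-434) = (125 + 8*484/(3 + 4*(-30 + 4)*(-22)))*(-434) = (125 + 8*484/(3 + 4*(-26)*(-22)))*(-434) = (125 + 8*484/(3 + 2288))*(-434) = (125 + 8*484/2291)*(-434) = (125 + 8*484*(1/2291))*(-434) = (125 + 3872/2291)*(-434) = (290247/2291)*(-434) = -125967198/2291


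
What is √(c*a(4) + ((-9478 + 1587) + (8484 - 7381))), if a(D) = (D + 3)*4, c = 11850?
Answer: 2*√81253 ≈ 570.10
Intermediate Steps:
a(D) = 12 + 4*D (a(D) = (3 + D)*4 = 12 + 4*D)
√(c*a(4) + ((-9478 + 1587) + (8484 - 7381))) = √(11850*(12 + 4*4) + ((-9478 + 1587) + (8484 - 7381))) = √(11850*(12 + 16) + (-7891 + 1103)) = √(11850*28 - 6788) = √(331800 - 6788) = √325012 = 2*√81253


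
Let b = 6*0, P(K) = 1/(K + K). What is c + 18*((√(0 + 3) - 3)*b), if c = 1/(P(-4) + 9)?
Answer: 8/71 ≈ 0.11268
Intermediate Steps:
P(K) = 1/(2*K)
b = 0
c = 8/71 (c = 1/((½)/(-4) + 9) = 1/((½)*(-¼) + 9) = 1/(-⅛ + 9) = 1/(71/8) = 8/71 ≈ 0.11268)
c + 18*((√(0 + 3) - 3)*b) = 8/71 + 18*((√(0 + 3) - 3)*0) = 8/71 + 18*((√3 - 3)*0) = 8/71 + 18*((-3 + √3)*0) = 8/71 + 18*0 = 8/71 + 0 = 8/71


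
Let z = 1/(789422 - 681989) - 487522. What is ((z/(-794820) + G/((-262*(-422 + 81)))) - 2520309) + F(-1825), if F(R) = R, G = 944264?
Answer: -1924103331304782552629/762890418313452 ≈ -2.5221e+6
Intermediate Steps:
z = -52375951025/107433 (z = 1/107433 - 487522 = -52375951025/107433 ≈ -4.8752e+5)
((z/(-794820) + G/((-262*(-422 + 81)))) - 2520309) + F(-1825) = ((-52375951025/107433/(-794820) + 944264/((-262*(-422 + 81)))) - 2520309) - 1825 = ((-52375951025/107433*(-1/794820) + 944264/((-262*(-341)))) - 2520309) - 1825 = ((10475190205/17077979412 + 944264/89342) - 2520309) - 1825 = ((10475190205/17077979412 + 944264*(1/89342)) - 2520309) - 1825 = ((10475190205/17077979412 + 472132/44671) - 2520309) - 1825 = (8530997797393939/762890418313452 - 2520309) - 1825 = -1922711056291360502729/762890418313452 - 1825 = -1924103331304782552629/762890418313452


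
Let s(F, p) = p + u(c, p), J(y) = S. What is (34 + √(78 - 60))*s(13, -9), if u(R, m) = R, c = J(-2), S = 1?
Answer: -272 - 24*√2 ≈ -305.94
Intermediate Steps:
J(y) = 1
c = 1
s(F, p) = 1 + p (s(F, p) = p + 1 = 1 + p)
(34 + √(78 - 60))*s(13, -9) = (34 + √(78 - 60))*(1 - 9) = (34 + √18)*(-8) = (34 + 3*√2)*(-8) = -272 - 24*√2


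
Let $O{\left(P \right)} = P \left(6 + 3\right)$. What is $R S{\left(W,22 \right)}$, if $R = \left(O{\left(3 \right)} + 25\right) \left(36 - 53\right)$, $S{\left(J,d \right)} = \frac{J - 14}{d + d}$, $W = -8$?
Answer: $442$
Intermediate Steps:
$O{\left(P \right)} = 9 P$ ($O{\left(P \right)} = P 9 = 9 P$)
$S{\left(J,d \right)} = \frac{-14 + J}{2 d}$
$R = -884$ ($R = \left(9 \cdot 3 + 25\right) \left(36 - 53\right) = \left(27 + 25\right) \left(-17\right) = 52 \left(-17\right) = -884$)
$R S{\left(W,22 \right)} = - 884 \frac{-14 - 8}{2 \cdot 22} = - 884 \cdot \frac{1}{2} \cdot \frac{1}{22} \left(-22\right) = \left(-884\right) \left(- \frac{1}{2}\right) = 442$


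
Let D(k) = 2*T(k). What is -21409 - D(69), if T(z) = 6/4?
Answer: -21412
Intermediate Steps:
T(z) = 3/2 (T(z) = 6*(¼) = 3/2)
D(k) = 3 (D(k) = 2*(3/2) = 3)
-21409 - D(69) = -21409 - 1*3 = -21409 - 3 = -21412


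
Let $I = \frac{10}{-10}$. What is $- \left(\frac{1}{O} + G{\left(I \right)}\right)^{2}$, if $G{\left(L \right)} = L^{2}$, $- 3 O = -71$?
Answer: $- \frac{5476}{5041} \approx -1.0863$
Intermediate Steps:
$O = \frac{71}{3}$ ($O = \left(- \frac{1}{3}\right) \left(-71\right) = \frac{71}{3} \approx 23.667$)
$I = -1$ ($I = 10 \left(- \frac{1}{10}\right) = -1$)
$- \left(\frac{1}{O} + G{\left(I \right)}\right)^{2} = - \left(\frac{1}{\frac{71}{3}} + \left(-1\right)^{2}\right)^{2} = - \left(\frac{3}{71} + 1\right)^{2} = - \left(\frac{74}{71}\right)^{2} = \left(-1\right) \frac{5476}{5041} = - \frac{5476}{5041}$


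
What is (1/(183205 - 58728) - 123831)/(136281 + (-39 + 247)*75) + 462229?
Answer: 8738743340675887/18905691237 ≈ 4.6223e+5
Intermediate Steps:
(1/(183205 - 58728) - 123831)/(136281 + (-39 + 247)*75) + 462229 = (1/124477 - 123831)/(136281 + 208*75) + 462229 = (1/124477 - 123831)/(136281 + 15600) + 462229 = -15414111386/124477/151881 + 462229 = -15414111386/124477*1/151881 + 462229 = -15414111386/18905691237 + 462229 = 8738743340675887/18905691237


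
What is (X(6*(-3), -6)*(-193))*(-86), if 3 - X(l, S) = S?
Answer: 149382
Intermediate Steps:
X(l, S) = 3 - S
(X(6*(-3), -6)*(-193))*(-86) = ((3 - 1*(-6))*(-193))*(-86) = ((3 + 6)*(-193))*(-86) = (9*(-193))*(-86) = -1737*(-86) = 149382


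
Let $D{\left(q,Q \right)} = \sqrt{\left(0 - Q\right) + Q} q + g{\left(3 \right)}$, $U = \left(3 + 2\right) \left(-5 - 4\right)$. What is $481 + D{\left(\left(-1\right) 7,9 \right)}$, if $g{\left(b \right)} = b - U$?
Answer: $529$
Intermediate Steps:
$U = -45$ ($U = 5 \left(-9\right) = -45$)
$g{\left(b \right)} = 45 + b$ ($g{\left(b \right)} = b - -45 = b + 45 = 45 + b$)
$D{\left(q,Q \right)} = 48$ ($D{\left(q,Q \right)} = \sqrt{\left(0 - Q\right) + Q} q + \left(45 + 3\right) = \sqrt{- Q + Q} q + 48 = \sqrt{0} q + 48 = 0 q + 48 = 0 + 48 = 48$)
$481 + D{\left(\left(-1\right) 7,9 \right)} = 481 + 48 = 529$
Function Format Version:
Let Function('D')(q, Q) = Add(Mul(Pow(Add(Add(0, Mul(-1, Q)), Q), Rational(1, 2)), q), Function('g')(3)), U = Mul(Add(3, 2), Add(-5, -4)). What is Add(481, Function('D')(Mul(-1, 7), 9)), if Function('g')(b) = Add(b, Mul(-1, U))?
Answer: 529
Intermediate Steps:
U = -45 (U = Mul(5, -9) = -45)
Function('g')(b) = Add(45, b) (Function('g')(b) = Add(b, Mul(-1, -45)) = Add(b, 45) = Add(45, b))
Function('D')(q, Q) = 48 (Function('D')(q, Q) = Add(Mul(Pow(Add(Add(0, Mul(-1, Q)), Q), Rational(1, 2)), q), Add(45, 3)) = Add(Mul(Pow(Add(Mul(-1, Q), Q), Rational(1, 2)), q), 48) = Add(Mul(Pow(0, Rational(1, 2)), q), 48) = Add(Mul(0, q), 48) = Add(0, 48) = 48)
Add(481, Function('D')(Mul(-1, 7), 9)) = Add(481, 48) = 529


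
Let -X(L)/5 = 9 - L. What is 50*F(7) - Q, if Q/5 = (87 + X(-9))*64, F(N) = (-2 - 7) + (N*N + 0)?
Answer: 2960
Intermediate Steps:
X(L) = -45 + 5*L (X(L) = -5*(9 - L) = -45 + 5*L)
F(N) = -9 + N² (F(N) = -9 + (N² + 0) = -9 + N²)
Q = -960 (Q = 5*((87 + (-45 + 5*(-9)))*64) = 5*((87 + (-45 - 45))*64) = 5*((87 - 90)*64) = 5*(-3*64) = 5*(-192) = -960)
50*F(7) - Q = 50*(-9 + 7²) - 1*(-960) = 50*(-9 + 49) + 960 = 50*40 + 960 = 2000 + 960 = 2960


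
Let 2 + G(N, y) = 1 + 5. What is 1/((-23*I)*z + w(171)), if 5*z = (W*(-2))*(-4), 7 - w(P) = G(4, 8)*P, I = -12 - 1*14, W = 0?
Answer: -1/677 ≈ -0.0014771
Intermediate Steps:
G(N, y) = 4 (G(N, y) = -2 + (1 + 5) = -2 + 6 = 4)
I = -26 (I = -12 - 14 = -26)
w(P) = 7 - 4*P
z = 0 (z = ((0*(-2))*(-4))/5 = (0*(-4))/5 = (1/5)*0 = 0)
1/((-23*I)*z + w(171)) = 1/(-23*(-26)*0 + (7 - 4*171)) = 1/(598*0 + (7 - 684)) = 1/(0 - 677) = 1/(-677) = -1/677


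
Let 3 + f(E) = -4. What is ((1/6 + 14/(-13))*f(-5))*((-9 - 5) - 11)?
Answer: -12425/78 ≈ -159.29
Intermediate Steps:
f(E) = -7 (f(E) = -3 - 4 = -7)
((1/6 + 14/(-13))*f(-5))*((-9 - 5) - 11) = ((1/6 + 14/(-13))*(-7))*((-9 - 5) - 11) = ((1*(⅙) + 14*(-1/13))*(-7))*(-14 - 11) = ((⅙ - 14/13)*(-7))*(-25) = -71/78*(-7)*(-25) = (497/78)*(-25) = -12425/78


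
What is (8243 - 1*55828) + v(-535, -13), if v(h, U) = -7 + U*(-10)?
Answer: -47462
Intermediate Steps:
v(h, U) = -7 - 10*U
(8243 - 1*55828) + v(-535, -13) = (8243 - 1*55828) + (-7 - 10*(-13)) = (8243 - 55828) + (-7 + 130) = -47585 + 123 = -47462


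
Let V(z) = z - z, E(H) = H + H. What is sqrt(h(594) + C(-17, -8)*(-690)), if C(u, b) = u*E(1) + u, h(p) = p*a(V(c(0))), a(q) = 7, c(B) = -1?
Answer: 6*sqrt(1093) ≈ 198.36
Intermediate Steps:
E(H) = 2*H
V(z) = 0
h(p) = 7*p (h(p) = p*7 = 7*p)
C(u, b) = 3*u (C(u, b) = u*(2*1) + u = u*2 + u = 2*u + u = 3*u)
sqrt(h(594) + C(-17, -8)*(-690)) = sqrt(7*594 + (3*(-17))*(-690)) = sqrt(4158 - 51*(-690)) = sqrt(4158 + 35190) = sqrt(39348) = 6*sqrt(1093)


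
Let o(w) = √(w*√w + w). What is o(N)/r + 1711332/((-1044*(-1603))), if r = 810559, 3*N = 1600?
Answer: 6791/6641 + 40*√(3 + 40*√3)/2431677 ≈ 1.0227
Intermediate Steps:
N = 1600/3 (N = (⅓)*1600 = 1600/3 ≈ 533.33)
o(w) = √(w + w^(3/2)) (o(w) = √(w^(3/2) + w) = √(w + w^(3/2)))
o(N)/r + 1711332/((-1044*(-1603))) = √(1600/3 + (1600/3)^(3/2))/810559 + 1711332/((-1044*(-1603))) = √(1600/3 + 64000*√3/9)*(1/810559) + 1711332/1673532 = √(1600/3 + 64000*√3/9)/810559 + 1711332*(1/1673532) = √(1600/3 + 64000*√3/9)/810559 + 6791/6641 = 6791/6641 + √(1600/3 + 64000*√3/9)/810559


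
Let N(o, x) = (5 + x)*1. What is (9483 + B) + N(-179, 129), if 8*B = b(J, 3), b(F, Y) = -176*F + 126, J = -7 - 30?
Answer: 41787/4 ≈ 10447.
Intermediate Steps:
N(o, x) = 5 + x
J = -37
b(F, Y) = 126 - 176*F
B = 3319/4 (B = (126 - 176*(-37))/8 = (126 + 6512)/8 = (⅛)*6638 = 3319/4 ≈ 829.75)
(9483 + B) + N(-179, 129) = (9483 + 3319/4) + (5 + 129) = 41251/4 + 134 = 41787/4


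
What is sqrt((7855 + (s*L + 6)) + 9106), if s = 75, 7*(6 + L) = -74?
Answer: sqrt(770483)/7 ≈ 125.40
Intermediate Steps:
L = -116/7 (L = -6 + (1/7)*(-74) = -6 - 74/7 = -116/7 ≈ -16.571)
sqrt((7855 + (s*L + 6)) + 9106) = sqrt((7855 + (75*(-116/7) + 6)) + 9106) = sqrt((7855 + (-8700/7 + 6)) + 9106) = sqrt((7855 - 8658/7) + 9106) = sqrt(46327/7 + 9106) = sqrt(110069/7) = sqrt(770483)/7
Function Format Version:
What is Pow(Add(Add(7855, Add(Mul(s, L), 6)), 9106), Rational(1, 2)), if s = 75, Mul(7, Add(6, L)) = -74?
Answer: Mul(Rational(1, 7), Pow(770483, Rational(1, 2))) ≈ 125.40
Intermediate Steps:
L = Rational(-116, 7) (L = Add(-6, Mul(Rational(1, 7), -74)) = Add(-6, Rational(-74, 7)) = Rational(-116, 7) ≈ -16.571)
Pow(Add(Add(7855, Add(Mul(s, L), 6)), 9106), Rational(1, 2)) = Pow(Add(Add(7855, Add(Mul(75, Rational(-116, 7)), 6)), 9106), Rational(1, 2)) = Pow(Add(Add(7855, Add(Rational(-8700, 7), 6)), 9106), Rational(1, 2)) = Pow(Add(Add(7855, Rational(-8658, 7)), 9106), Rational(1, 2)) = Pow(Add(Rational(46327, 7), 9106), Rational(1, 2)) = Pow(Rational(110069, 7), Rational(1, 2)) = Mul(Rational(1, 7), Pow(770483, Rational(1, 2)))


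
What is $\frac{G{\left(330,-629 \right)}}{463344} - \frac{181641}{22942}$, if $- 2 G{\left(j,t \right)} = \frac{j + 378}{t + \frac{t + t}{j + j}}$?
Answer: $- \frac{730104052165869}{92215137148148} \approx -7.9174$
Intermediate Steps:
$G{\left(j,t \right)} = - \frac{378 + j}{2 \left(t + \frac{t}{j}\right)}$ ($G{\left(j,t \right)} = - \frac{\left(j + 378\right) \frac{1}{t + \frac{t + t}{j + j}}}{2} = - \frac{\left(378 + j\right) \frac{1}{t + \frac{2 t}{2 j}}}{2} = - \frac{\left(378 + j\right) \frac{1}{t + 2 t \frac{1}{2 j}}}{2} = - \frac{\left(378 + j\right) \frac{1}{t + \frac{t}{j}}}{2} = - \frac{\frac{1}{t + \frac{t}{j}} \left(378 + j\right)}{2} = - \frac{378 + j}{2 \left(t + \frac{t}{j}\right)}$)
$\frac{G{\left(330,-629 \right)}}{463344} - \frac{181641}{22942} = \frac{\left(- \frac{1}{2}\right) 330 \frac{1}{-629} \frac{1}{1 + 330} \left(378 + 330\right)}{463344} - \frac{181641}{22942} = \left(- \frac{1}{2}\right) 330 \left(- \frac{1}{629}\right) \frac{1}{331} \cdot 708 \cdot \frac{1}{463344} - \frac{181641}{22942} = \frac{116820}{208199} \cdot \frac{1}{463344} - \frac{181641}{22942} = \frac{9735}{8038979788} - \frac{181641}{22942} = - \frac{730104052165869}{92215137148148}$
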